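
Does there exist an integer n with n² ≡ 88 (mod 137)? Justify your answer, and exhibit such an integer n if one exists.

n = 15 works: 15² = 225, and 225 − 88 = 137 = 1·137.

n = 15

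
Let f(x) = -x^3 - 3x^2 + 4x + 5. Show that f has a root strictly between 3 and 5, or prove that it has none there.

f has no root in that interval.

f(3) = -37 and f(5) = -175, both negative, so a sign-change argument is unavailable; we show f keeps this sign on the whole interval.
Substitute x = 3 + u, where 0 < u < 2 on the interval. Expanding, f(3 + u) = -u^3 - 12u^2 - 41u - 37.
All 4 nonzero coefficients of this polynomial in u are negative; hence for u > 0 the value is a sum of negative terms (the constant -37 among them).
Therefore f(x) < 0 throughout (3, 5), and f has no zero there.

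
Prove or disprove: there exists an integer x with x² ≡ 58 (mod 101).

Take x = 19. Then 19² = 361 = 3·101 + 58, so 19² ≡ 58 (mod 101).

x = 19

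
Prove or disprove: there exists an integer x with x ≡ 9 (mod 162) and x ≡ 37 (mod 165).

Both moduli are multiples of 3 = gcd(162, 165), so any solution would satisfy x ≡ 9 and x ≡ 37 modulo 3 simultaneously.
However 9 ≡ 0 and 37 ≡ 1 (mod 3), and 0 ≠ 1.
Hence the system has no solution.

There is no such integer.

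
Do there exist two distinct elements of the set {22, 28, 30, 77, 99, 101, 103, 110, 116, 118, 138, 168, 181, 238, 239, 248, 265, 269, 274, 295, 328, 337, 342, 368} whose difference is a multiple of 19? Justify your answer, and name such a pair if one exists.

The pair (22, 269) works.

Reduce each element mod 19: 22↦3, 28↦9, 30↦11, 77↦1, 99↦4, 101↦6, 103↦8, 110↦15, 116↦2, 118↦4, 138↦5, 168↦16, 181↦10, 238↦10, 239↦11, 248↦1, 265↦18, 269↦3, 274↦8, 295↦10, 328↦5, 337↦14, 342↦0, 368↦7. The residue 3 repeats (at 22 and 269), and 269 − 22 = 247 = 13·19.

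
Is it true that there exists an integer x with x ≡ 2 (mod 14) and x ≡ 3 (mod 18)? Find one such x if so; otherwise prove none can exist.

No such integer exists.

Reduce both congruences modulo 2, which divides 14 and 18: they say x ≡ 2 (mod 2) and x ≡ 3 (mod 2).
However 2 ≡ 0 and 3 ≡ 1 (mod 2), and 0 ≠ 1.
So no integer satisfies both congruences.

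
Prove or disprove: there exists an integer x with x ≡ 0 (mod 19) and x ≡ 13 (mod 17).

The moduli 19 and 17 are coprime, so by the Chinese Remainder Theorem a unique solution modulo 323 exists.
Write x = 0 + 19t and require 0 + 19t ≡ 13 (mod 17), i.e. 19t ≡ 13 (mod 17).
19 ≡ 2 (mod 17), so this reads 2t ≡ 13 (mod 17). Note 2·9 = 18 ≡ 1 (mod 17) (as 18 − 1 = 1·17), so 2⁻¹ ≡ 9.
Therefore t ≡ 9·13 = 117 ≡ 15 (mod 17).
Taking t = 15 gives x = 0 + 19·15 = 285.
Check: 285 mod 19 = 0, 285 mod 17 = 13. ✓

x = 285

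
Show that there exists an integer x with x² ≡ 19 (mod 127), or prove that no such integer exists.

x = 20 works: 20² = 400, and 400 − 19 = 381 = 3·127.

x = 20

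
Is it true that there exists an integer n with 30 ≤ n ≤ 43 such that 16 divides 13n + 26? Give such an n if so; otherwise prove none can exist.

n = 30

At n = 30 we get 13·30 + 26 = 416, and 416 = 16·26.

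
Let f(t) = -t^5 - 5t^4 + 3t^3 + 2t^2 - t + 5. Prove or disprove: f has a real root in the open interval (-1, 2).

Such a root exists.

f(-1) = 1 and f(2) = -77, which have opposite signs.
Since f is a polynomial it is continuous on [-1, 2].
By the Intermediate Value Theorem f must vanish at some point of (-1, 2).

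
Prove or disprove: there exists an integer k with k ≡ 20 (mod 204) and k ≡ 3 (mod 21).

Both moduli are multiples of 3 = gcd(204, 21), so any solution would satisfy k ≡ 20 and k ≡ 3 modulo 3 simultaneously.
These are incompatible: 20 − 3 = 17 is not divisible by 3.
Therefore no such k exists.

No, no such integer exists.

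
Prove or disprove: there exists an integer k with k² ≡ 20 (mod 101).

Take k = 11. Then 11² = 121 = 1·101 + 20, so 11² ≡ 20 (mod 101).

k = 11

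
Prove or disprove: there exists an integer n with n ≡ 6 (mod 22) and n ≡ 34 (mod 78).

n = 424

gcd(22, 78) = 2. A simultaneous solution exists iff 6 ≡ 34 (mod 2); here 6 mod 2 = 0 = 34 mod 2, so it does.
Put n = 6 + 22t, so we need 22t ≡ 28 (mod 78), equivalently (divide by 2) 11t ≡ 14 (mod 39).
Since 11·32 = 352 = 9·39 + 1, the inverse of 11 mod 39 is 32.
Multiplying by 32: t ≡ 32·14 = 448 ≡ 19 (mod 39).
Then n = 6 + 22·19 = 424.
Indeed 424 ≡ 6 (mod 22) and 424 ≡ 34 (mod 78).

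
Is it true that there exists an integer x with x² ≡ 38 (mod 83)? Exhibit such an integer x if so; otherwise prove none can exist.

x = 72 works: 72² = 5184, and 5184 − 38 = 5146 = 62·83.

x = 72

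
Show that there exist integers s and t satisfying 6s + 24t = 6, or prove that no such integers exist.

s = 1, t = 0

Every value of 6s + 24t is a multiple of gcd(6, 24) = 6; since 6 ∣ 6, solutions exist.
Dividing through by 6 reduces the equation to 1s + 4t = 1.
The coefficient of s is 1, so setting t = 0 and s = 1 already solves it.
Indeed 6·1 + 24·0 = 6 + 0 = 6.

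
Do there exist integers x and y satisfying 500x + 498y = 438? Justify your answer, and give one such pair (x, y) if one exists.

Every value of 500x + 498y is a multiple of gcd(500, 498) = 2; since 2 ∣ 438, solutions exist.
Dividing through by 2 reduces the equation to 250x + 249y = 219.
Dividing repeatedly: 250 = 1·249 + 1, 249 = 249·1 + 0.
Unwinding: 1 = 250 − 1·249, i.e. 250·1 + 249·(-1) = 1.
Times 219: 250·219 + 249·(-219) = 219, so (219, -219) solves it.
Check: 500·219 + 498·(-219) = 109500 − 109062 = 438. ✓

x = 219, y = -219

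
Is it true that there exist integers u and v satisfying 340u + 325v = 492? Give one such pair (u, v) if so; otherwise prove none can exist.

No such integers exist.

Both 340 and 325 are divisible by gcd(340, 325) = 5, hence so is any combination 340u + 325v.
But 492 = 5·98 + 2, so 5 ∤ 492.
Therefore 340u + 325v = 492 has no solution in integers.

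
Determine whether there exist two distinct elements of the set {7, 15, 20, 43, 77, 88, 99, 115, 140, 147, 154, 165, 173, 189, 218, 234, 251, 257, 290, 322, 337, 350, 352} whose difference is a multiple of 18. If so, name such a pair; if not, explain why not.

7 and 43 are such a pair.

7 mod 18 = 7 and 43 mod 18 = 7, so 43 − 7 = 36 = 2·18.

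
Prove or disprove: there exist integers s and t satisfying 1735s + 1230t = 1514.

No such integers exist.

Any value of 1735s + 1230t is a multiple of gcd(1735, 1230) = 5.
However 1514 leaves remainder 4 on division by 5.
Therefore 1735s + 1230t = 1514 has no solution in integers.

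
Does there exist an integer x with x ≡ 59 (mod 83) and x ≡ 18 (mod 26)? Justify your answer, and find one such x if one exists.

x = 1968

Since 83 and 26 share no common factor, CRT says the pair of congruences has a solution (unique mod 2158).
Any solution of the first congruence is x = 59 + 83t; substituting into the second, 83t ≡ 18 − 59 ≡ 11 (mod 26).
83 ≡ 5 (mod 26), so this reads 5t ≡ 11 (mod 26). Note 5·21 = 105 ≡ 1 (mod 26) (as 105 − 1 = 4·26), so 5⁻¹ ≡ 21.
Therefore t ≡ 21·11 = 231 ≡ 23 (mod 26).
With t = 23: x = 59 + 83·23 = 1968.
Check: 1968 mod 83 = 59, 1968 mod 26 = 18. ✓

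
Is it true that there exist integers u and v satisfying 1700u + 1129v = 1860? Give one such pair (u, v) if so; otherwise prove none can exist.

Since gcd(1700, 1129) = 1, every integer is an integer combination of 1700 and 1129.
Dividing repeatedly: 1700 = 1·1129 + 571, 1129 = 1·571 + 558, 571 = 1·558 + 13, 558 = 42·13 + 12, 13 = 1·12 + 1, 12 = 12·1 + 0.
Unwinding: 1 = 13 − 1·12 = 13 − (558 − 42·13) = −558 + 43·13 = −558 + 43·(571 − 1·558) = 43·571 − 44·558 = 43·571 − 44·(1129 − 1·571) = −44·1129 + 87·571 = −44·1129 + 87·(1700 − 1·1129) = 87·1700 − 131·1129, i.e. 1700·87 + 1129·(-131) = 1.
Multiplying through by 1860: u = 87·1860 = 161820, v = (-131)·1860 = -243660 is a solution.
Shifting by a multiple of (1129, −1700) keeps it a solution: u = 161820 − 143·1129 = 373, v = -243660 + 143·1700 = -560.
Check: 1700·373 + 1129·(-560) = 634100 − 632240 = 1860. ✓

u = 373, v = -560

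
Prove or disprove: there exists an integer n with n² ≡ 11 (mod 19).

n = 12

Take n = 12. Then 12² = 144 = 7·19 + 11, so 12² ≡ 11 (mod 19).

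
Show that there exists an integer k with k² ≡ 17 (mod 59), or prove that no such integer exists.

Take k = 31. Then 31² = 961 = 16·59 + 17, so 31² ≡ 17 (mod 59).

k = 31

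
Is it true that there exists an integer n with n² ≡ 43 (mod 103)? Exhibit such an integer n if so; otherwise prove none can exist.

103 is prime, so by Euler's criterion 43 is a square mod 103 iff 43^((103−1)/2) = 43^51 ≡ 1 (mod 103).
Squaring successively (mod 103): 43^2 = 1849 ≡ 98; 43^4 ≡ 98² = 9604 ≡ 25; 43^8 ≡ 25² = 625 ≡ 7; 43^16 ≡ 7² = 49 ≡ 49; 43^32 ≡ 49² = 2401 ≡ 32.
Since 51 = 32 + 16 + 2 + 1, 43^51 ≡ 32 · 49 · 98 · 43; multiplying out mod 103: 32·49 = 1568 ≡ 23, then 23·98 = 2254 ≡ 91, then 91·43 = 3913 ≡ 102. Thus 43^51 ≡ 102 ≡ −1 (mod 103).
By Euler's criterion 43 is a quadratic non-residue mod 103: no n satisfies n² ≡ 43 (mod 103).

No, no such integer exists.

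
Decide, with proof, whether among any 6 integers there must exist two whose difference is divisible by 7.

Take the 6 consecutive integers 24, 25, …, 29: their residues mod 7 are all distinct because 6 ≤ 7.
Any two of them differ by at most 5 < 7 and by at least 1, so no difference is a multiple of 7.

No, the set {24, 25, 26, 27, 28, 29} is a counterexample.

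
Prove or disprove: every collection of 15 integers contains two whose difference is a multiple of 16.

No; for instance {13, 14, 15, 16, 17, 18, 19, 20, 21, 22, 23, 24, 25, 26, 27} is a counterexample.

Consider the 15 integers 13, 14, …, 27. They lie in distinct residue classes modulo 16, since 15 ≤ 16.
No two share a residue, so no pair has difference divisible by 16; the claim fails for this set.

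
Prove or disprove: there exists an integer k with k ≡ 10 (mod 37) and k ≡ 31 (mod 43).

gcd(37, 43) = 1, so the Chinese Remainder Theorem guarantees exactly one residue class mod 1591 satisfying both.
Write k = 10 + 37t and require 10 + 37t ≡ 31 (mod 43), i.e. 37t ≡ 21 (mod 43).
Invert 37 mod 43 by the Euclidean algorithm: 43 = 1·37 + 6, 37 = 6·6 + 1, 6 = 6·1 + 0; back-substituting, 1 = 37 − 6·6 = 37 − 6·(43 − 1·37) = −6·43 + 7·37. Hence 37·7 ≡ 1, so 37⁻¹ ≡ 7 (mod 43).
Therefore t ≡ 7·21 = 147 ≡ 18 (mod 43).
Taking t = 18 gives k = 10 + 37·18 = 676.
Verify: 676 = 18·37 + 10 and 676 = 15·43 + 31. ✓

k = 676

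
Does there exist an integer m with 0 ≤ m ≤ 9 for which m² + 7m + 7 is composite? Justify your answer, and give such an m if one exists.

m = 7

At m = 7: 7² + 7·7 + 7 = 105 = 3·35, which is composite.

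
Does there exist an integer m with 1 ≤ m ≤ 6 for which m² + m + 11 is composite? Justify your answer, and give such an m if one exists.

No, no such integer m in that range exists.

The values for m = 1, 2, …, 6 are 13, 17, 23, 31, 41, 53, and each of these is prime.
So no value in the range makes the expression composite.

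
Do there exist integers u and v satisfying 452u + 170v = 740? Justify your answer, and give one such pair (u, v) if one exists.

u = 40, v = -102

Since gcd(452, 170) = 2 and 740 = 2·370, Bézout's identity guarantees a solution.
Dividing through by 2 reduces the equation to 226u + 85v = 370.
Run the Euclidean algorithm on 226 and 85: 226 = 2·85 + 56, 85 = 1·56 + 29, 56 = 1·29 + 27, 29 = 1·27 + 2, 27 = 13·2 + 1, 2 = 2·1 + 0.
Working back up the chain: 1 = 27 − 13·2 = 27 − 13·(29 − 1·27) = −13·29 + 14·27 = −13·29 + 14·(56 − 1·29) = 14·56 − 27·29 = 14·56 − 27·(85 − 1·56) = −27·85 + 41·56 = −27·85 + 41·(226 − 2·85) = 41·226 − 109·85. So 226·41 + 85·(-109) = 1.
Multiplying through by 370: u = 41·370 = 15170, v = (-109)·370 = -40330 is a solution.
Shifting by a multiple of (85, −226) keeps it a solution: u = 15170 − 178·85 = 40, v = -40330 + 178·226 = -102.
Indeed 452·40 + 170·(-102) = 18080 − 17340 = 740.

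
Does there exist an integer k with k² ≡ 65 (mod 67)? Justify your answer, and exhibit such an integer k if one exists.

k = 47 works: 47² = 2209, and 2209 − 65 = 2144 = 32·67.

k = 47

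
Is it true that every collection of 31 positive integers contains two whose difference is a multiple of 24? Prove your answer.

Partition the integers by their residue mod 24; there are 24 classes.
Placing 31 integers into 24 classes, some class receives at least two — say a and b.
Then a ≡ b (mod 24), i.e. 24 ∣ (a − b).

True.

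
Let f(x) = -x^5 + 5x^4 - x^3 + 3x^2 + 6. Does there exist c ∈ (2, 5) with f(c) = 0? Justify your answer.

Such a root exists.

f(2) = 58 and f(5) = -44, which have opposite signs.
f is continuous everywhere (it is a polynomial), in particular on [2, 5].
So by the Intermediate Value Theorem there is a c strictly between 2 and 5 with f(c) = 0.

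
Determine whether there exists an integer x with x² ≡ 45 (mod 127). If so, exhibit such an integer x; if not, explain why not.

Apply Euler's criterion with the prime 127: 45 is a quadratic residue iff 45^63 ≡ 1 (mod 127), and a non-residue iff it is ≡ −1.
Repeated squaring mod 127: 45^2 = 2025 ≡ 120; 45^4 ≡ 120² = 14400 ≡ 49; 45^8 ≡ 49² = 2401 ≡ 115; 45^16 ≡ 115² = 13225 ≡ 17; 45^32 ≡ 17² = 289 ≡ 35.
Since 63 = 32 + 16 + 8 + 4 + 2 + 1, 45^63 ≡ 35 · 17 · 115 · 49 · 120 · 45; multiplying out mod 127: 35·17 = 595 ≡ 87, then 87·115 = 10005 ≡ 99, then 99·49 = 4851 ≡ 25, then 25·120 = 3000 ≡ 79, then 79·45 = 3555 ≡ 126. Thus 45^63 ≡ 126 ≡ −1 (mod 127).
By Euler's criterion 45 is a quadratic non-residue mod 127: no x satisfies x² ≡ 45 (mod 127).

No, no such integer exists.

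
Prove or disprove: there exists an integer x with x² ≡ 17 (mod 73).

There is no such integer.

Apply Euler's criterion with the prime 73: 17 is a quadratic residue iff 17^36 ≡ 1 (mod 73), and a non-residue iff it is ≡ −1.
Squaring successively (mod 73): 17^2 = 289 ≡ 70; 17^4 ≡ 70² = 4900 ≡ 9; 17^8 ≡ 9² = 81 ≡ 8; 17^16 ≡ 8² = 64 ≡ 64; 17^32 ≡ 64² = 4096 ≡ 8.
Since 36 = 32 + 4, 17^36 ≡ 8 · 9; multiplying out mod 73: 8·9 = 72 ≡ 72. Thus 17^36 ≡ 72 ≡ −1 (mod 73).
By Euler's criterion 17 is a quadratic non-residue mod 73: no x satisfies x² ≡ 17 (mod 73).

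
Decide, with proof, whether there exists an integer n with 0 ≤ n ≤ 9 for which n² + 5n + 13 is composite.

At n = 4: 4² + 5·4 + 13 = 49 = 7·7, which is composite.

n = 4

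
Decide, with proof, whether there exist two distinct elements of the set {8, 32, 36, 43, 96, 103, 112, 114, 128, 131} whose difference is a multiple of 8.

The pair (8, 32) works.

Both 8 and 32 leave remainder 0 on division by 8; their difference 24 = 3·8 is a multiple of 8.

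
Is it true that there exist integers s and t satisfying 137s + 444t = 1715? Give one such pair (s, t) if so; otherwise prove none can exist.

Since gcd(137, 444) = 1, every integer is an integer combination of 137 and 444.
Euclidean algorithm: 444 = 3·137 + 33, 137 = 4·33 + 5, 33 = 6·5 + 3, 5 = 1·3 + 2, 3 = 1·2 + 1, 2 = 2·1 + 0.
Unwinding: 1 = 3 − 1·2 = 3 − (5 − 1·3) = −5 + 2·3 = −5 + 2·(33 − 6·5) = 2·33 − 13·5 = 2·33 − 13·(137 − 4·33) = −13·137 + 54·33 = −13·137 + 54·(444 − 3·137) = 54·444 − 175·137, i.e. 137·(-175) + 444·54 = 1.
Times 1715: 137·(-300125) + 444·92610 = 1715, so (-300125, 92610) solves it.
The general solution is s = -300125 + 444k, t = 92610 − 137k; taking k = 676 gives the smaller pair s = 19, t = -2.
Check: 137·19 + 444·(-2) = 2603 − 888 = 1715. ✓

s = 19, t = -2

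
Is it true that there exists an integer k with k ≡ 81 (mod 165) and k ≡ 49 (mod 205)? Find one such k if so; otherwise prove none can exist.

gcd(165, 205) = 5. If k ≡ 81 (mod 165) and k ≡ 49 (mod 205), then k ≡ 81 (mod 5) and k ≡ 49 (mod 5).
These are incompatible: 81 − 49 = 32 is not divisible by 5.
Hence the system has no solution.

No such integer exists.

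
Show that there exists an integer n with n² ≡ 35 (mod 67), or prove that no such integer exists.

Take n = 13. Then 13² = 169 = 2·67 + 35, so 13² ≡ 35 (mod 67).

n = 13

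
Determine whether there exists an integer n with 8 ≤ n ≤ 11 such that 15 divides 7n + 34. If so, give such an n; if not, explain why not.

n = 8

n = 8 works, since 7·8 + 34 = 90 = 6·15.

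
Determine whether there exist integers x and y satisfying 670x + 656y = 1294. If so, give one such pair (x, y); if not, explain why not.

gcd(670, 656) = 2, and 2 divides 1294, so integer solutions exist.
Dividing through by 2 reduces the equation to 335x + 328y = 647.
Dividing repeatedly: 335 = 1·328 + 7, 328 = 46·7 + 6, 7 = 1·6 + 1, 6 = 6·1 + 0.
Back-substituting, 1 = 7 − 1·6 = 7 − (328 − 46·7) = −328 + 47·7 = −328 + 47·(335 − 1·328) = 47·335 − 48·328; that is, 335·47 + 328·(-48) = 1.
Times 647: 335·30409 + 328·(-31056) = 647, so (30409, -31056) solves it.
Subtracting 92·328 from x and adding 92·335 to y gives the tidier solution (233, -236).
Check: 670·233 + 656·(-236) = 156110 − 154816 = 1294. ✓

x = 233, y = -236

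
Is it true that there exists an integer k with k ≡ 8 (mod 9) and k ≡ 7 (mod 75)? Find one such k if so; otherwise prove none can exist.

Reduce both congruences modulo 3, which divides 9 and 75: they say k ≡ 8 (mod 3) and k ≡ 7 (mod 3).
These are incompatible: 8 − 7 = 1 is not divisible by 3.
Hence the system has no solution.

No, no such integer exists.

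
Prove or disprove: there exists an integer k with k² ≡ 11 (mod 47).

There is no such integer.

Apply Euler's criterion with the prime 47: 11 is a quadratic residue iff 11^23 ≡ 1 (mod 47), and a non-residue iff it is ≡ −1.
Repeated squaring mod 47: 11^2 = 121 ≡ 27; 11^4 ≡ 27² = 729 ≡ 24; 11^8 ≡ 24² = 576 ≡ 12; 11^16 ≡ 12² = 144 ≡ 3.
Since 23 = 16 + 4 + 2 + 1, 11^23 ≡ 3 · 24 · 27 · 11; multiplying out mod 47: 3·24 = 72 ≡ 25, then 25·27 = 675 ≡ 17, then 17·11 = 187 ≡ 46. Thus 11^23 ≡ 46 ≡ −1 (mod 47).
By Euler's criterion 11 is a quadratic non-residue mod 47: no k satisfies k² ≡ 11 (mod 47).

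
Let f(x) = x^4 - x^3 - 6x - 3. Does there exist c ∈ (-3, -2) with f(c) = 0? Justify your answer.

No such root exists.

The endpoint values f(-3) = 123 and f(-2) = 33 are both positive. Claim: f(x) > 0 for every x in (-3, -2).
Shift to the endpoint -2: with x = -2 − u (0 < u < 1), one computes f(-2 − u) = u^4 + 9u^3 + 30u^2 + 50u + 33.
The nonzero coefficients here are all positive, so for u > 0 every term is positive (or zero), and the constant term 33 is strictly positive.
So f is strictly positive on (-3, -2); no root exists in the interval.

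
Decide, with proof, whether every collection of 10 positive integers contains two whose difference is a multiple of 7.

Partition the integers by their residue mod 7; there are 7 classes.
Placing 10 integers into 7 classes, some class receives at least two — say a and b.
Equal remainders mean a − b ≡ 0 (mod 7), so 7 divides their difference.

Yes, this is always true.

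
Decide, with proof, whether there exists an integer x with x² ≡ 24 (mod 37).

No, no such integer exists.

Apply Euler's criterion with the prime 37: 24 is a quadratic residue iff 24^18 ≡ 1 (mod 37), and a non-residue iff it is ≡ −1.
Squaring successively (mod 37): 24^2 = 576 ≡ 21; 24^4 ≡ 21² = 441 ≡ 34; 24^8 ≡ 34² = 1156 ≡ 9; 24^16 ≡ 9² = 81 ≡ 7.
Since 18 = 16 + 2, 24^18 ≡ 7 · 21; multiplying out mod 37: 7·21 = 147 ≡ 36. Thus 24^18 ≡ 36 ≡ −1 (mod 37).
The value −1 means 24 is a non-residue modulo 37, so x² ≡ 24 (mod 37) is impossible.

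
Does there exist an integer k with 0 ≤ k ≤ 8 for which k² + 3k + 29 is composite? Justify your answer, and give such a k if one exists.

At k = 8: 8² + 3·8 + 29 = 117 = 3·39, which is composite.

k = 8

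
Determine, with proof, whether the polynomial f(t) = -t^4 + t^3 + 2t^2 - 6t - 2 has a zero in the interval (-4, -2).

f(-4) = -266 and f(-2) = -6, both negative, so a sign-change argument is unavailable; we show f keeps this sign on the whole interval.
Shift to the endpoint -2: with t = -2 − u (0 < u < 2), one computes f(-2 − u) = -u^4 - 9u^3 - 28u^2 - 30u - 6.
The nonzero coefficients here are all negative, so for u > 0 every term is negative (or zero), and the constant term -6 is strictly negative.
So f is strictly negative on (-4, -2); no root exists in the interval.

f has no root in that interval.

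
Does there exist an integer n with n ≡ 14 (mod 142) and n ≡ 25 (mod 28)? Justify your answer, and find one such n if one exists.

There is no such integer.

Reduce both congruences modulo 2, which divides 142 and 28: they say n ≡ 14 (mod 2) and n ≡ 25 (mod 2).
But 14 mod 2 = 0 while 25 mod 2 = 1, a contradiction.
Therefore no such n exists.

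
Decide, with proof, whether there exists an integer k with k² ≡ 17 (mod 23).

Apply Euler's criterion with the prime 23: 17 is a quadratic residue iff 17^11 ≡ 1 (mod 23), and a non-residue iff it is ≡ −1.
Repeated squaring mod 23: 17^2 = 289 ≡ 13; 17^4 ≡ 13² = 169 ≡ 8; 17^8 ≡ 8² = 64 ≡ 18.
Since 11 = 8 + 2 + 1, 17^11 ≡ 18 · 13 · 17; multiplying out mod 23: 18·13 = 234 ≡ 4, then 4·17 = 68 ≡ 22. Thus 17^11 ≡ 22 ≡ −1 (mod 23).
The value −1 means 17 is a non-residue modulo 23, so k² ≡ 17 (mod 23) is impossible.

No such integer exists.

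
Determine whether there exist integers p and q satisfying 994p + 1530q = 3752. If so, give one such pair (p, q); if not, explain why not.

p = 758, q = -490

Every value of 994p + 1530q is a multiple of gcd(994, 1530) = 2; since 2 ∣ 3752, solutions exist.
Dividing through by 2 reduces the equation to 497p + 765q = 1876.
Euclidean algorithm: 765 = 1·497 + 268, 497 = 1·268 + 229, 268 = 1·229 + 39, 229 = 5·39 + 34, 39 = 1·34 + 5, 34 = 6·5 + 4, 5 = 1·4 + 1, 4 = 4·1 + 0.
Back-substituting, 1 = 5 − 1·4 = 5 − (34 − 6·5) = −34 + 7·5 = −34 + 7·(39 − 1·34) = 7·39 − 8·34 = 7·39 − 8·(229 − 5·39) = −8·229 + 47·39 = −8·229 + 47·(268 − 1·229) = 47·268 − 55·229 = 47·268 − 55·(497 − 1·268) = −55·497 + 102·268 = −55·497 + 102·(765 − 1·497) = 102·765 − 157·497; that is, 497·(-157) + 765·102 = 1.
Scaling by 1876 gives the particular solution (p, q) = (-294532, 191352).
Shifting by a multiple of (765, −497) keeps it a solution: p = -294532 + 386·765 = 758, q = 191352 − 386·497 = -490.
Indeed 994·758 + 1530·(-490) = 753452 − 749700 = 3752.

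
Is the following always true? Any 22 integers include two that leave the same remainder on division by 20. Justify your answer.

True.

Partition the integers by their residue mod 20; there are 20 classes.
Placing 22 integers into 20 classes, some class receives at least two — say a and b.
So a and b have equal remainders mod 20, which is exactly what was to be shown.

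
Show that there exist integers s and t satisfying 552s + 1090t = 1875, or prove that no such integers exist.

There are no such integers.

gcd(552, 1090) = 2, so every integer of the form 552s + 1090t is a multiple of 2.
But 1875 = 2·937 + 1, so 2 ∤ 1875.
So the equation is unsolvable over ℤ.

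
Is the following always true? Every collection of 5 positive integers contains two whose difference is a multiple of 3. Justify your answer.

There are exactly 3 possible remainders on division by 3.
Since 5 > 3, two of the 5 integers must share a residue class by the pigeonhole principle; call them a and b.
Then a ≡ b (mod 3), i.e. 3 ∣ (a − b).

True.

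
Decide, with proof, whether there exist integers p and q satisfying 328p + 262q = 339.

gcd(328, 262) = 2, so every integer of the form 328p + 262q is a multiple of 2.
But 339 is not a multiple of 2 (it leaves remainder 1).
Hence no integers p, q satisfy the equation.

No such integers exist.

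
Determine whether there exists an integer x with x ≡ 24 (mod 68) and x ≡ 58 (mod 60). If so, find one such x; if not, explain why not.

There is no such integer.

gcd(68, 60) = 4. If x ≡ 24 (mod 68) and x ≡ 58 (mod 60), then x ≡ 24 (mod 4) and x ≡ 58 (mod 4).
But 24 mod 4 = 0 while 58 mod 4 = 2, a contradiction.
Hence the system has no solution.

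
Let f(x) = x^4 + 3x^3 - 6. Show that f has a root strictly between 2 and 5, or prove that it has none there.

No.

The endpoint values f(2) = 34 and f(5) = 994 are both positive. Claim: f(x) > 0 for every x in (2, 5).
Shift to the endpoint 2: with x = 2 + u (0 < u < 3), one computes f(2 + u) = u^4 + 11u^3 + 42u^2 + 68u + 34.
The nonzero coefficients here are all positive, so for u > 0 every term is positive (or zero), and the constant term 34 is strictly positive.
Therefore f(x) > 0 throughout (2, 5), and f has no zero there.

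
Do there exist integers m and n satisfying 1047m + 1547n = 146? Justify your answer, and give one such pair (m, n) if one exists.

1047 and 1547 are coprime, so 1047m + 1547n ranges over all of ℤ.
Dividing repeatedly: 1547 = 1·1047 + 500, 1047 = 2·500 + 47, 500 = 10·47 + 30, 47 = 1·30 + 17, 30 = 1·17 + 13, 17 = 1·13 + 4, 13 = 3·4 + 1, 4 = 4·1 + 0.
Working back up the chain: 1 = 13 − 3·4 = 13 − 3·(17 − 1·13) = −3·17 + 4·13 = −3·17 + 4·(30 − 1·17) = 4·30 − 7·17 = 4·30 − 7·(47 − 1·30) = −7·47 + 11·30 = −7·47 + 11·(500 − 10·47) = 11·500 − 117·47 = 11·500 − 117·(1047 − 2·500) = −117·1047 + 245·500 = −117·1047 + 245·(1547 − 1·1047) = 245·1547 − 362·1047. So 1047·(-362) + 1547·245 = 1.
Times 146: 1047·(-52852) + 1547·35770 = 146, so (-52852, 35770) solves it.
Adding 35·1547 to m and subtracting 35·1047 from n gives the tidier solution (1293, -875).
Indeed 1047·1293 + 1547·(-875) = 1353771 − 1353625 = 146.

m = 1293, n = -875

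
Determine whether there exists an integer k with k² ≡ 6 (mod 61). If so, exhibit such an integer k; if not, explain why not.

No, no such integer exists.

Apply Euler's criterion with the prime 61: 6 is a quadratic residue iff 6^30 ≡ 1 (mod 61), and a non-residue iff it is ≡ −1.
Repeated squaring mod 61: 6^2 = 36 ≡ 36; 6^4 ≡ 36² = 1296 ≡ 15; 6^8 ≡ 15² = 225 ≡ 42; 6^16 ≡ 42² = 1764 ≡ 56.
Since 30 = 16 + 8 + 4 + 2, 6^30 ≡ 56 · 42 · 15 · 36; multiplying out mod 61: 56·42 = 2352 ≡ 34, then 34·15 = 510 ≡ 22, then 22·36 = 792 ≡ 60. Thus 6^30 ≡ 60 ≡ −1 (mod 61).
The value −1 means 6 is a non-residue modulo 61, so k² ≡ 6 (mod 61) is impossible.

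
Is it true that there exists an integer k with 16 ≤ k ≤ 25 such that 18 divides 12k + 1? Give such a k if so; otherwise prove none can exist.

No, no such integer k in that range exists.

The values of 12k + 1 for k = 16, 17, …, 25 are 193, 205, 217, 229, 241, 253, 265, 277, 289, 301; reduced mod 18 these are 13, 7, 1, 13, 7, 1, 13, 7, 1, 13.
None is 0, so 18 never divides 12k + 1 on this range.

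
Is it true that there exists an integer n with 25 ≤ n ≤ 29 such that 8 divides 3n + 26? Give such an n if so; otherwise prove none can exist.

n = 26

Try n = 26: 3·26 + 26 = 104 = 13·8, which is divisible by 8.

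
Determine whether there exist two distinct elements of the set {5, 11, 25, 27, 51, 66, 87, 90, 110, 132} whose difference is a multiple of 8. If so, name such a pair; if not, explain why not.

11 and 27 are such a pair.

Reduce each element mod 8: 5↦5, 11↦3, 25↦1, 27↦3, 51↦3, 66↦2, 87↦7, 90↦2, 110↦6, 132↦4. The residue 3 repeats (at 11 and 27), and 27 − 11 = 16 = 2·8.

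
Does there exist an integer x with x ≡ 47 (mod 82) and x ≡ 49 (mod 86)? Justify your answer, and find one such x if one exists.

Here gcd(82, 86) = 2, and both 47 and 49 leave remainder 1 mod 2, so the system is consistent.
Write x = 47 + 82t. Then 82t ≡ 49 − 47 ≡ 2 (mod 86); dividing through by 2 gives 41t ≡ 1 (mod 43).
Since 41·21 = 861 = 20·43 + 1, the inverse of 41 mod 43 is 21.
Therefore t ≡ 21·1 = 21 (mod 43).
Then x = 47 + 82·21 = 1769.
Check: 1769 mod 82 = 47, 1769 mod 86 = 49. ✓

x = 1769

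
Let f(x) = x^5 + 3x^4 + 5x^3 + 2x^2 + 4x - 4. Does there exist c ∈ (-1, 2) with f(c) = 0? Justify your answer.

f(-1) = -9 and f(2) = 132, which have opposite signs.
Since f is a polynomial it is continuous on [-1, 2].
So by the Intermediate Value Theorem there is a c strictly between -1 and 2 with f(c) = 0.

Yes, f has a root in the interval.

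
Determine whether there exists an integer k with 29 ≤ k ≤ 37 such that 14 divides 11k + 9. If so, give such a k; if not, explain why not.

k = 31

For k = 29, 30 the values 328, 339 are not multiples of 14. Try k = 31: 11·31 + 9 = 350 = 25·14, which is divisible by 14.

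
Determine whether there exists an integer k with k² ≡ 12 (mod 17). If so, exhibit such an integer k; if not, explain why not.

There is no such integer.

Since (17 − k)² ≡ k² (mod 17), it suffices to square k = 0, 1, …, 8: the residues are 0, 1, 4, 9, 16, 8, 2, 15, 13.
The set of squares mod 17 is therefore {0, 1, 2, 4, 8, 9, 13, 15, 16}, which does not contain 12.
Therefore k² ≡ 12 (mod 17) has no solution.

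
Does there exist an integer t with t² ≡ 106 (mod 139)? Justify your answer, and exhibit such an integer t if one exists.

t = 55 works: 55² = 3025, and 3025 − 106 = 2919 = 21·139.

t = 55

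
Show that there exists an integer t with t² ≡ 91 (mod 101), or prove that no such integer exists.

No such integer exists.

Apply Euler's criterion with the prime 101: 91 is a quadratic residue iff 91^50 ≡ 1 (mod 101), and a non-residue iff it is ≡ −1.
Repeated squaring mod 101: 91^2 = 8281 ≡ 100; 91^4 ≡ 100² = 10000 ≡ 1; 91^8 ≡ 1² = 1 ≡ 1; 91^16 ≡ 1² = 1 ≡ 1; 91^32 ≡ 1² = 1 ≡ 1.
Since 50 = 32 + 16 + 2, 91^50 ≡ 1 · 1 · 100; multiplying out mod 101: 1·1 = 1 ≡ 1, then 1·100 = 100 ≡ 100. Thus 91^50 ≡ 100 ≡ −1 (mod 101).
The value −1 means 91 is a non-residue modulo 101, so t² ≡ 91 (mod 101) is impossible.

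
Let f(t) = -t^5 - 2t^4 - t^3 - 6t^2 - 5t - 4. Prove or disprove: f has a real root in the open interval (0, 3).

f has no root in that interval.

The endpoint values f(0) = -4 and f(3) = -505 are both negative. Claim: f(t) < 0 for every t in (0, 3).
Every nonzero coefficient of f(t) = -t^5 - 2t^4 - t^3 - 6t^2 - 5t - 4 is negative; for t > 0 each term then has that sign, and the constant term -4 is strictly negative.
So f is strictly negative on (0, 3); no root exists in the interval.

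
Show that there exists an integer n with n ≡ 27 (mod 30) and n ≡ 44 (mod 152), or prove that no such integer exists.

No such integer exists.

gcd(30, 152) = 2. If n ≡ 27 (mod 30) and n ≡ 44 (mod 152), then n ≡ 27 (mod 2) and n ≡ 44 (mod 2).
However 27 ≡ 1 and 44 ≡ 0 (mod 2), and 1 ≠ 0.
Therefore no such n exists.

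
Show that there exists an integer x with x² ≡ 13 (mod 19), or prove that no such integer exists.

No such integer exists.

Since (19 − x)² ≡ x² (mod 19), it suffices to square x = 0, 1, …, 9: the residues are 0, 1, 4, 9, 16, 6, 17, 11, 7, 5.
The set of squares mod 19 is therefore {0, 1, 4, 5, 6, 7, 9, 11, 16, 17}, which does not contain 13.
Hence no integer x has x² ≡ 13 (mod 19).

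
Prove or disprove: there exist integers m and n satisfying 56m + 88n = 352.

Every value of 56m + 88n is a multiple of gcd(56, 88) = 8; since 8 ∣ 352, solutions exist.
Dividing through by 8 reduces the equation to 7m + 11n = 44.
Run the Euclidean algorithm on 11 and 7: 11 = 1·7 + 4, 7 = 1·4 + 3, 4 = 1·3 + 1, 3 = 3·1 + 0.
Back-substituting, 1 = 4 − 1·3 = 4 − (7 − 1·4) = −7 + 2·4 = −7 + 2·(11 − 1·7) = 2·11 − 3·7; that is, 7·(-3) + 11·2 = 1.
Times 44: 7·(-132) + 11·88 = 44, so (-132, 88) solves it.
Shifting by a multiple of (11, −7) keeps it a solution: m = -132 + 12·11 = 0, n = 88 − 12·7 = 4.
Check: 56·0 + 88·4 = 0 + 352 = 352. ✓

m = 0, n = 4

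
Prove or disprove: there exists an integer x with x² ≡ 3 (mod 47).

x = 12 works: 12² = 144, and 144 − 3 = 141 = 3·47.

x = 12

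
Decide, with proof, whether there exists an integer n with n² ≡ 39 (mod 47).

Apply Euler's criterion with the prime 47: 39 is a quadratic residue iff 39^23 ≡ 1 (mod 47), and a non-residue iff it is ≡ −1.
Repeated squaring mod 47: 39^2 = 1521 ≡ 17; 39^4 ≡ 17² = 289 ≡ 7; 39^8 ≡ 7² = 49 ≡ 2; 39^16 ≡ 2² = 4 ≡ 4.
Since 23 = 16 + 4 + 2 + 1, 39^23 ≡ 4 · 7 · 17 · 39; multiplying out mod 47: 4·7 = 28 ≡ 28, then 28·17 = 476 ≡ 6, then 6·39 = 234 ≡ 46. Thus 39^23 ≡ 46 ≡ −1 (mod 47).
By Euler's criterion 39 is a quadratic non-residue mod 47: no n satisfies n² ≡ 39 (mod 47).

No such integer exists.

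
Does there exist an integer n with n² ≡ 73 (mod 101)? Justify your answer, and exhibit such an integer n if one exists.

Apply Euler's criterion with the prime 101: 73 is a quadratic residue iff 73^50 ≡ 1 (mod 101), and a non-residue iff it is ≡ −1.
Repeated squaring mod 101: 73^2 = 5329 ≡ 77; 73^4 ≡ 77² = 5929 ≡ 71; 73^8 ≡ 71² = 5041 ≡ 92; 73^16 ≡ 92² = 8464 ≡ 81; 73^32 ≡ 81² = 6561 ≡ 97.
Since 50 = 32 + 16 + 2, 73^50 ≡ 97 · 81 · 77; multiplying out mod 101: 97·81 = 7857 ≡ 80, then 80·77 = 6160 ≡ 100. Thus 73^50 ≡ 100 ≡ −1 (mod 101).
By Euler's criterion 73 is a quadratic non-residue mod 101: no n satisfies n² ≡ 73 (mod 101).

There is no such integer.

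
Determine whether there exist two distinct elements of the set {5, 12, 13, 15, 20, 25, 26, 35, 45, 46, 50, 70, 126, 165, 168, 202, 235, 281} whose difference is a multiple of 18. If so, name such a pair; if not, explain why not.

No such pair exists.

Residues mod 18: 5↦5, 12↦12, 13↦13, 15↦15, 20↦2, 25↦7, 26↦8, 35↦17, 45↦9, 46↦10, 50↦14, 70↦16, 126↦0, 165↦3, 168↦6, 202↦4, 235↦1, 281↦11.
No residue repeats among the 18 elements, so no pair has difference ≡ 0 (mod 18).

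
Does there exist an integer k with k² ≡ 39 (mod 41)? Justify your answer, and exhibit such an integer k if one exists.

k = 11

Take k = 11. Then 11² = 121 = 2·41 + 39, so 11² ≡ 39 (mod 41).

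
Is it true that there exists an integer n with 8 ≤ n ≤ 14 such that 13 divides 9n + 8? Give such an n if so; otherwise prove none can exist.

No, no such integer n in that range exists.

The values of 9n + 8 for n = 8, 9, …, 14 are 80, 89, 98, 107, 116, 125, 134; reduced mod 13 these are 2, 11, 7, 3, 12, 8, 4.
None is 0, so 13 never divides 9n + 8 on this range.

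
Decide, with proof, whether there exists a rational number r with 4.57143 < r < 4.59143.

Look for a denominator N such that an integer falls strictly between N·4.57143 and N·4.59143. N = 12 works: 12·4.57143 = 54.85716 < 55 < 55.09716 = 12·4.59143.
Hence 55/12 is a rational number with 4.57143 < 55/12 < 4.59143.

r = 55/12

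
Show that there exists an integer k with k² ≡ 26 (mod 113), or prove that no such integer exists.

k = 79 works: 79² = 6241, and 6241 − 26 = 6215 = 55·113.

k = 79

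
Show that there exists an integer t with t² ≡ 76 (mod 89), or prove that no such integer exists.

No such integer exists.

Apply Euler's criterion with the prime 89: 76 is a quadratic residue iff 76^44 ≡ 1 (mod 89), and a non-residue iff it is ≡ −1.
Squaring successively (mod 89): 76^2 = 5776 ≡ 80; 76^4 ≡ 80² = 6400 ≡ 81; 76^8 ≡ 81² = 6561 ≡ 64; 76^16 ≡ 64² = 4096 ≡ 2; 76^32 ≡ 2² = 4 ≡ 4.
Since 44 = 32 + 8 + 4, 76^44 ≡ 4 · 64 · 81; multiplying out mod 89: 4·64 = 256 ≡ 78, then 78·81 = 6318 ≡ 88. Thus 76^44 ≡ 88 ≡ −1 (mod 89).
The value −1 means 76 is a non-residue modulo 89, so t² ≡ 76 (mod 89) is impossible.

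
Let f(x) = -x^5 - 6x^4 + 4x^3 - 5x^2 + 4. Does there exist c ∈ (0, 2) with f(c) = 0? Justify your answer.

f(0) = 4 and f(2) = -112, which have opposite signs.
As a polynomial, f is continuous on every closed interval.
By the Intermediate Value Theorem f must vanish at some point of (0, 2).

Yes, f has a root in the interval.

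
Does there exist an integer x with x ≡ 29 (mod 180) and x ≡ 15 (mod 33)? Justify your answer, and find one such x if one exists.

Reduce both congruences modulo 3, which divides 180 and 33: they say x ≡ 29 (mod 3) and x ≡ 15 (mod 3).
These are incompatible: 29 − 15 = 14 is not divisible by 3.
So no integer satisfies both congruences.

No, no such integer exists.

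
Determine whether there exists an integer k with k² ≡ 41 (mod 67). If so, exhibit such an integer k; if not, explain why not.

Apply Euler's criterion with the prime 67: 41 is a quadratic residue iff 41^33 ≡ 1 (mod 67), and a non-residue iff it is ≡ −1.
Repeated squaring mod 67: 41^2 = 1681 ≡ 6; 41^4 ≡ 6² = 36 ≡ 36; 41^8 ≡ 36² = 1296 ≡ 23; 41^16 ≡ 23² = 529 ≡ 60; 41^32 ≡ 60² = 3600 ≡ 49.
Since 33 = 32 + 1, 41^33 ≡ 49 · 41; multiplying out mod 67: 49·41 = 2009 ≡ 66. Thus 41^33 ≡ 66 ≡ −1 (mod 67).
By Euler's criterion 41 is a quadratic non-residue mod 67: no k satisfies k² ≡ 41 (mod 67).

No, no such integer exists.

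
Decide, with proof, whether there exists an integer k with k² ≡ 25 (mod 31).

Take k = 26. Then 26² = 676 = 21·31 + 25, so 26² ≡ 25 (mod 31).

k = 26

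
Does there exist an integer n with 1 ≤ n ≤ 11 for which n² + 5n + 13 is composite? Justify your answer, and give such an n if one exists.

At n = 11: 11² + 5·11 + 13 = 189 = 3·63, which is composite.

n = 11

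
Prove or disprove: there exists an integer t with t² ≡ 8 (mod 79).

t = 61 works: 61² = 3721, and 3721 − 8 = 3713 = 47·79.

t = 61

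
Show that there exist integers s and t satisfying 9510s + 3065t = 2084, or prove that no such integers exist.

Any value of 9510s + 3065t is a multiple of gcd(9510, 3065) = 5.
But 2084 is not a multiple of 5 (it leaves remainder 4).
Therefore 9510s + 3065t = 2084 has no solution in integers.

No such integers exist.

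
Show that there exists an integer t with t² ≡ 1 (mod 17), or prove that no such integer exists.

t = 16 works: 16² = 256, and 256 − 1 = 255 = 15·17.

t = 16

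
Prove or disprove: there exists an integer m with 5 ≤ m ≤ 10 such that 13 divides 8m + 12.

m = 5

m = 5 works, since 8·5 + 12 = 52 = 4·13.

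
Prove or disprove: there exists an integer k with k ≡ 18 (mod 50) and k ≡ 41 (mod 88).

gcd(50, 88) = 2. If k ≡ 18 (mod 50) and k ≡ 41 (mod 88), then k ≡ 18 (mod 2) and k ≡ 41 (mod 2).
But 18 mod 2 = 0 while 41 mod 2 = 1, a contradiction.
Therefore no such k exists.

There is no such integer.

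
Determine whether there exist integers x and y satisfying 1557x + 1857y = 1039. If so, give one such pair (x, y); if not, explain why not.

No such integers exist.

gcd(1557, 1857) = 3, so every integer of the form 1557x + 1857y is a multiple of 3.
But 1039 is not a multiple of 3 (it leaves remainder 1).
So the equation is unsolvable over ℤ.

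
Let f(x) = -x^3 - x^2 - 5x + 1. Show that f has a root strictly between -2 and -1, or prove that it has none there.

Evaluate at the endpoints: f(-2) = 15, f(-1) = 6 — same sign (positive).
The derivative f'(x) = -3x^2 - 2x - 5 is a quadratic with discriminant (-2)² − 4·(-3)·(-5) = -56 < 0; it never vanishes, so it is always negative (sign of the leading coefficient).
So f is strictly decreasing; between -2 and -1 its values lie between f(-2) = 15 and f(-1) = 6, all positive. Therefore f has no root in (-2, -1).

No.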